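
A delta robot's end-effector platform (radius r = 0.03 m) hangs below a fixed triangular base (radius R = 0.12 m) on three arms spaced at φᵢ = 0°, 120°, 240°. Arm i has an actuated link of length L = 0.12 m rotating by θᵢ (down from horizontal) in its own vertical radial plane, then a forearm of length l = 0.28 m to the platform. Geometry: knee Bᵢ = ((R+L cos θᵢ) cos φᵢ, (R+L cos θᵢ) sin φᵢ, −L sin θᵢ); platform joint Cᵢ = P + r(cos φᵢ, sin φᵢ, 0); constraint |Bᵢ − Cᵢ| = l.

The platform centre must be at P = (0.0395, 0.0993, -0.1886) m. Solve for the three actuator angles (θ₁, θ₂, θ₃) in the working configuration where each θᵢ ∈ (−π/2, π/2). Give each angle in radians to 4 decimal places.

φ1=0.0° → target in arm frame (0.0395, 0.0993)
  A cos θ + B sin θ = C:  0.0505·cos θ + -0.1886·sin θ = 0.0667
  θ1 = atan2(B,A) + arccos(C/0.1952) = -0.0873
rotate P by −φ2: (0.0662, -0.0839, -0.1886)
  A=0.0238, B=-0.1886, C=(l²−L²−A²−y'²−z²)/(2L)=0.0868
  θ2 = atan2(B,A) + arccos(C/0.1901) = -0.3490
arm 3 (φ=240.0°): x'=-0.1057, y'=-0.0154
  A=0.1957, B=-0.1886, C=(l²−L²−A²−y'²−z²)/(2L)=-0.0422
  γ=atan2(-0.1886,0.1957)=-0.7668;  ψ=arccos(-0.1552)=1.7266;  θ3=γ+ψ≈0.9598

θ₁ = -0.0873, θ₂ = -0.3490, θ₃ = 0.9598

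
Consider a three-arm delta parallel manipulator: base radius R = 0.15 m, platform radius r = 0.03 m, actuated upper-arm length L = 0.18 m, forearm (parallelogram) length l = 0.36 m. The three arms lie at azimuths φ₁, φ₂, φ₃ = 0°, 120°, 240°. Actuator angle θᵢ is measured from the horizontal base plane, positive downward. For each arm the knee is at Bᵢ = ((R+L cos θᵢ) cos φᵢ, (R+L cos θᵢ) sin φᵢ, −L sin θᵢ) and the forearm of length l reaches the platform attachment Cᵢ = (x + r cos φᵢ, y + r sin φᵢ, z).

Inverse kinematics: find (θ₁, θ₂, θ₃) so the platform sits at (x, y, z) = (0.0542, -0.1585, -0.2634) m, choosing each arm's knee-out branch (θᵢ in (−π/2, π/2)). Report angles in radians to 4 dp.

φ1=0.0° → target in arm frame (0.0542, -0.1585)
  A=0.0658, B=-0.2634, C=(l²−L²−A²−y'²−z²)/(2L)=-0.0045
  γ=atan2(-0.2634,0.0658)=-1.3260;  ψ=arccos(-0.0167)=1.5875;  θ1=γ+ψ≈0.2615
φ2=120.0° → target in arm frame (-0.1644, 0.0323)
  A cos θ + B sin θ = C:  0.2844·cos θ + -0.2634·sin θ = -0.1502
  θ2 = atan2(B,A) + arccos(C/0.3876) = 1.2217
rotate P by −φ3: (0.1102, 0.1262, -0.2634)
  A cos θ + B sin θ = C:  0.0098·cos θ + -0.2634·sin θ = 0.0328
  θ3 = atan2(B,A) + arccos(C/0.2636) = -0.0874

θ₁ = 0.2615, θ₂ = 1.2217, θ₃ = -0.0874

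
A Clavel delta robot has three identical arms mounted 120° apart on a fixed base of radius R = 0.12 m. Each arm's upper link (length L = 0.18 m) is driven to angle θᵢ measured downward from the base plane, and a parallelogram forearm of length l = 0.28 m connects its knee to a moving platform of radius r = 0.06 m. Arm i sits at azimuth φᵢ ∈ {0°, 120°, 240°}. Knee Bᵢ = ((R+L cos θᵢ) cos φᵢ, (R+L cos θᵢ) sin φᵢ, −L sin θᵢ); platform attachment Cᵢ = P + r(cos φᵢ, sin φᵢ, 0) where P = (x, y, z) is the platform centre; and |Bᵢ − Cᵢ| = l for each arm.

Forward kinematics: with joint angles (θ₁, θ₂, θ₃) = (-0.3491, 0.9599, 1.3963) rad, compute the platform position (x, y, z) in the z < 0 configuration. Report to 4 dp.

(0.1851, 0.0774, -0.2039)

φ1=0.0°: virtual centre (0.2291, 0.0000, 0.0616), radius l
arm 2 at φ=120.0°: ρ2 = 0.1632;  O2 = (-0.0816, 0.1414, -0.1474)
O3 = (0.0913·cos240.0°, 0.0913·sin240.0°, -0.1773) = (-0.0456, -0.0790, -0.1773)
subtract pairs → two planes through P
[-0.6215 0.2828 -0.4180]·P = -0.0079;  [-0.5495 -0.1580 -0.4777]·P = -0.0165
det = 0.2536;  x = 0.0234+-0.7931z,  y = 0.0234+-0.2648z
sphere 1 gives Az²+Bz+C=0 with A=1.6991, B=0.1908, C=-0.0317;  B²−4AC=0.2520;  roots -0.2039, 0.0916;  negative root z = -0.2039
x = 0.1851, y = 0.0774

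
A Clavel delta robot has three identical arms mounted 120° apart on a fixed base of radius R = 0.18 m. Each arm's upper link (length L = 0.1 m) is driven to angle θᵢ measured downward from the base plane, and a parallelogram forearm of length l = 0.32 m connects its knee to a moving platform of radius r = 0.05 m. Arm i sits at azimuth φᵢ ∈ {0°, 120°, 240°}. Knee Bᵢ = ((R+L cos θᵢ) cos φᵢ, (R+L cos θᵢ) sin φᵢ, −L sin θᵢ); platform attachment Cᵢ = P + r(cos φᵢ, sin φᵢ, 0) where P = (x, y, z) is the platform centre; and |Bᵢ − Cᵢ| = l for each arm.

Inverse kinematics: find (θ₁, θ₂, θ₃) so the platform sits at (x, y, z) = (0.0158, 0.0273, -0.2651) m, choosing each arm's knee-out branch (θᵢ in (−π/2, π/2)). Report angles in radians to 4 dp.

rotate P by −φ1: (0.0158, 0.0273, -0.2651)
  A=0.1142, B=-0.2651, C=(l²−L²−A²−y'²−z²)/(2L)=0.0417
  θ1 = atan2(B,A) + arccos(C/0.2887) = 0.2619
φ2=120.0° → target in arm frame (0.0157, -0.0273)
  e−x'=0.1143;  (l²−L²−(e−x')²−y'²−z²)/2L = 0.0416
  θ2 = atan2(B,A) + arccos(C/0.2887) = 0.2623
arm 3 (φ=240.0°): x'=-0.0315, y'=0.0000
  A cos θ + B sin θ = C:  0.1615·cos θ + -0.2651·sin θ = -0.0199
  γ=atan2(-0.2651,0.1615)=-1.0235;  ψ=arccos(-0.0640)=1.6348;  θ3=γ+ψ≈0.6113

θ₁ = 0.2619, θ₂ = 0.2623, θ₃ = 0.6113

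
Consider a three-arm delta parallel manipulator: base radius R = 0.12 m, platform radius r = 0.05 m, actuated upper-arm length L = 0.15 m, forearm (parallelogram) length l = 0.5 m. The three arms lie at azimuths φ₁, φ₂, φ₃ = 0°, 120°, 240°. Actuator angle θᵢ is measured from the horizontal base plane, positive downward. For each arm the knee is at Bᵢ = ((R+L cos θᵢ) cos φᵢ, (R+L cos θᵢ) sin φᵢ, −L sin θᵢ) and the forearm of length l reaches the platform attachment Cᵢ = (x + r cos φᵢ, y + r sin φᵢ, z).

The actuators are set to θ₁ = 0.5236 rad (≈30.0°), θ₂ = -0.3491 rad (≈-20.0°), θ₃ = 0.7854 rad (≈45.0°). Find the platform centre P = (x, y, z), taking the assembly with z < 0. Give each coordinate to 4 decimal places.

arm 1 at φ=0.0°: e+L cos θ1 = 0.1999;  centre 1 = (0.1999, 0.0000, -0.0750)
φ2=120.0°: virtual centre (-0.1055, 0.1827, 0.0513), radius l
centre 3 = (0.1761·cos240.0°, 0.1761·sin240.0°, -0.1061) = (-0.0880, -0.1525, -0.1061)
eliminate P² terms by subtracting sphere 1 from 2 and 3
plane₁₂: -0.6108x+0.3654y+0.2526z = 0.0015
det = 0.3967;  x = 0.0019+0.1370z,  y = 0.0074+-0.4624z
quadratic in z: (1.2326)z²+(0.0889)z+(-0.2051)=0, √Δ=1.0095 → z ∈ {-0.4456, 0.3734}; z = -0.4456 (taking z<0)
x = -0.0592, y = 0.2134

(-0.0592, 0.2134, -0.4456)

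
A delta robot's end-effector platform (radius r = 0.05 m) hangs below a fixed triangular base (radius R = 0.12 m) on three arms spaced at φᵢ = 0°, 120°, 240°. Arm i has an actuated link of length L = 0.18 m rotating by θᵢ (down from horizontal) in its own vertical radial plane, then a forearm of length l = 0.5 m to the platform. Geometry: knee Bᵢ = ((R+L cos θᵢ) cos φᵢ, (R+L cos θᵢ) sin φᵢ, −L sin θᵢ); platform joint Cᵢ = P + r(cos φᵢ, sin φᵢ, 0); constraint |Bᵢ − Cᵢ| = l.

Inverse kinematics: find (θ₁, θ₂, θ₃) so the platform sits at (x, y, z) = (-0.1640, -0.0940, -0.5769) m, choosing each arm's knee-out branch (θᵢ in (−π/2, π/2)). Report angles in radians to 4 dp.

θ₁ = 1.3090, θ₂ = 0.9597, θ₃ = 0.5236

rotate P by −φ1: (-0.1640, -0.0940, -0.5769)
  A cos θ + B sin θ = C:  0.2340·cos θ + -0.5769·sin θ = -0.4967
  θ1 = atan2(B,A) + arccos(C/0.6226) = 1.3090
arm 2 (φ=120.0°): x'=0.0006, y'=0.1890
  e−x'=0.0694;  (l²−L²−(e−x')²−y'²−z²)/2L = -0.4327
  γ=atan2(-0.5769,0.0694)=-1.4511;  ψ=arccos(-0.7446)=2.4108;  θ2=γ+ψ≈0.9597
φ3=240.0° → target in arm frame (0.1634, -0.0950)
  e−x'=-0.0934;  (l²−L²−(e−x')²−y'²−z²)/2L = -0.3694
  √(A²+B²)=0.5844;  θ3 = -1.7313+2.2549 ≈ 0.5236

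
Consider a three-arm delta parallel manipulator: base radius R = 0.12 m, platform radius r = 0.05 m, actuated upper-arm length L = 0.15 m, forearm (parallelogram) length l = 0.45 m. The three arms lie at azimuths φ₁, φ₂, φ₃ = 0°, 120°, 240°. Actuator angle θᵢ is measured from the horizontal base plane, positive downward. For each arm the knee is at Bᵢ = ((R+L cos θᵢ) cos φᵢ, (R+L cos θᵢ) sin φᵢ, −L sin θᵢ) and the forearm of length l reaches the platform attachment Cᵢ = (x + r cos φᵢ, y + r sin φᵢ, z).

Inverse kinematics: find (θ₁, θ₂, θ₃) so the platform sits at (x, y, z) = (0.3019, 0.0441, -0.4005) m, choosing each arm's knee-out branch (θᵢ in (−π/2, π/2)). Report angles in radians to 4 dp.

θ₁ = -0.2616, θ₂ = 1.2220, θ₃ = 1.3967

φ1=0.0° → target in arm frame (0.3019, 0.0441)
  A=-0.2319, B=-0.4005, C=(l²−L²−A²−y'²−z²)/(2L)=-0.1204
  γ=atan2(-0.4005,-0.2319)=-2.0957;  ψ=arccos(-0.2602)=1.8340;  θ1=γ+ψ≈-0.2616
arm 2 (φ=120.0°): x'=-0.1128, y'=-0.2835
  A cos θ + B sin θ = C:  0.1828·cos θ + -0.4005·sin θ = -0.3139
  γ=atan2(-0.4005,0.1828)=-1.1427;  ψ=arccos(-0.7131)=2.3647;  θ2=γ+ψ≈1.2220
φ3=240.0° → target in arm frame (-0.1891, 0.2394)
  e−x'=0.2591;  (l²−L²−(e−x')²−y'²−z²)/2L = -0.3496
  γ=atan2(-0.4005,0.2591)=-0.9965;  ψ=arccos(-0.7328)=2.3932;  θ3=γ+ψ≈1.3967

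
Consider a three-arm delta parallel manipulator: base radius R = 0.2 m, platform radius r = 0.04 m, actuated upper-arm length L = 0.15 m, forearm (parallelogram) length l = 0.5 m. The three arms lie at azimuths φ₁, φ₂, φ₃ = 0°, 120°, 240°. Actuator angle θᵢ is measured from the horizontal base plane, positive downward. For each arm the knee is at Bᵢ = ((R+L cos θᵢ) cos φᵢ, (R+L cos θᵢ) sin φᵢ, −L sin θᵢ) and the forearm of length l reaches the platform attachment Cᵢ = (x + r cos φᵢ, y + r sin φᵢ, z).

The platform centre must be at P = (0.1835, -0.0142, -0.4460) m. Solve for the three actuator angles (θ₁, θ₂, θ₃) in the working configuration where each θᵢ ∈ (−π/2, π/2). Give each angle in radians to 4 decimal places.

θ₁ = -0.2619, θ₂ = 0.9601, θ₃ = 0.8726

φ1=0.0° → target in arm frame (0.1835, -0.0142)
  A cos θ + B sin θ = C:  -0.0235·cos θ + -0.4460·sin θ = 0.0928
  θ1 = atan2(B,A) + arccos(C/0.4466) = -0.2619
φ2=120.0° → target in arm frame (-0.1040, -0.1518)
  A=0.2640, B=-0.4460, C=(l²−L²−A²−y'²−z²)/(2L)=-0.2140
  √(A²+B²)=0.5183;  θ2 = -1.0363+1.9963 ≈ 0.9601
arm 3 (φ=240.0°): x'=-0.0795, y'=0.1660
  e−x'=0.2395;  (l²−L²−(e−x')²−y'²−z²)/2L = -0.1877
  θ3 = atan2(B,A) + arccos(C/0.5062) = 0.8726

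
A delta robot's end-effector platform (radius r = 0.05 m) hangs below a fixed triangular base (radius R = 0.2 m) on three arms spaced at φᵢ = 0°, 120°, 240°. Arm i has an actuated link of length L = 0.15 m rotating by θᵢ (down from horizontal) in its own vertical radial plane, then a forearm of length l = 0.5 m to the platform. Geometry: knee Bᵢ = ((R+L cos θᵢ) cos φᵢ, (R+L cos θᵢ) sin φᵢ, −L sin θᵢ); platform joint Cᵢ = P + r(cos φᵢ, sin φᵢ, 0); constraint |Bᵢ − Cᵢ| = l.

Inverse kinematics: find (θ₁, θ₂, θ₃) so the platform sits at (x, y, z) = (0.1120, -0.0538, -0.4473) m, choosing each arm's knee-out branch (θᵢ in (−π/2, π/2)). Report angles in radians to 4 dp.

φ1=0.0° → target in arm frame (0.1120, -0.0538)
  A=0.0380, B=-0.4473, C=(l²−L²−A²−y'²−z²)/(2L)=0.0769
  θ1 = atan2(B,A) + arccos(C/0.4489) = -0.0875
φ2=120.0° → target in arm frame (-0.1026, -0.0701)
  A cos θ + B sin θ = C:  0.2526·cos θ + -0.4473·sin θ = -0.1376
  θ2 = atan2(B,A) + arccos(C/0.5137) = 0.7853
φ3=240.0° → target in arm frame (-0.0094, 0.1239)
  e−x'=0.1594;  (l²−L²−(e−x')²−y'²−z²)/2L = -0.0445
  √(A²+B²)=0.4749;  θ3 = -1.2285+1.6646 ≈ 0.4361

θ₁ = -0.0875, θ₂ = 0.7853, θ₃ = 0.4361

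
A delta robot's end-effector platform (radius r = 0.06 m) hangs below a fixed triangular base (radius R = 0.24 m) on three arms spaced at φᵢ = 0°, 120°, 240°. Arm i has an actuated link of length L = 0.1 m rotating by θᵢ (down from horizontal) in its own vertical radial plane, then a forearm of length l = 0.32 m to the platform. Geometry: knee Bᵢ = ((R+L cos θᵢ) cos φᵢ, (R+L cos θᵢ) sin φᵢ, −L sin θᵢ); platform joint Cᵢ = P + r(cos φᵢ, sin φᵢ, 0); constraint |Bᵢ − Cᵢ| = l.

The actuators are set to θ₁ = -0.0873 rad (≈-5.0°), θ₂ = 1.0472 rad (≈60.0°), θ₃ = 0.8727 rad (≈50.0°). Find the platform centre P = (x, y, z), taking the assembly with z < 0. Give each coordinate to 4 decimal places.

φ1=0.0°: virtual centre (0.2796, 0.0000, 0.0087), radius l
φ2=120.0°: virtual centre (-0.1150, 0.1992, -0.0866), radius l
φ3=240.0°: virtual centre (-0.1221, -0.2115, -0.0766), radius l
eliminate P² terms by subtracting sphere 1 from 2 and 3
plane₁₂: -0.7892x+0.3984y+-0.1906z = -0.0179
det = 0.6540;  x = 0.0193+-0.2273z,  y = -0.0066+0.0283z
into |P−centre ₁|² = l²: 1.0525z² + 0.1005z + -0.0345 = 0;  Δ = 0.1554;  z = -0.2350 or 0.1395 → z<0 root = -0.2350
x = 0.0727, y = -0.0132

(0.0727, -0.0132, -0.2350)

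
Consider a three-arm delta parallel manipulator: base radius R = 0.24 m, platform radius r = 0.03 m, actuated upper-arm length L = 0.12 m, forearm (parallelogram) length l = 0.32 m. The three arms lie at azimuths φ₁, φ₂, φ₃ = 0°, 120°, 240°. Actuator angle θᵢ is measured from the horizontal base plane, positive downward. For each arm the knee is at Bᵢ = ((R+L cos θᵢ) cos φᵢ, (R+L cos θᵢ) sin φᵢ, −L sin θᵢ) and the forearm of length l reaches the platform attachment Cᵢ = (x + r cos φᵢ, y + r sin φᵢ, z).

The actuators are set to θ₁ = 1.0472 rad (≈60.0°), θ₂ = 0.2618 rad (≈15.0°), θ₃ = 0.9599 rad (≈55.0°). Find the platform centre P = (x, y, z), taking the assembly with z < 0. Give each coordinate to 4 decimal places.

(-0.0326, 0.0429, -0.1988)

φ1=0.0°: virtual centre (0.2700, 0.0000, -0.1039), radius l
arm 2 at φ=120.0°: e+L cos θ2 = 0.3259;  centre 2 = (-0.1630, 0.2822, -0.0311)
centre 3 = (0.2788·cos240.0°, 0.2788·sin240.0°, -0.0983) = (-0.1394, -0.2415, -0.0983)
|centre ₂|²−|centre ₁|² = 0.0235;  |centre ₃|²−|centre ₁|² = 0.0037
linear system: -0.8659x+0.5645y = 0.0235−0.1457z; -0.8188x+-0.4830y = 0.0037−0.0113z
Cramer: x(z) = -0.0153+0.0872z;  y(z) = 0.0182-0.1245z
sphere 1 gives Az²+Bz+C=0 with A=1.0231, B=0.1536, C=-0.0099;  B²−4AC=0.0641;  roots -0.1988, 0.0487;  negative root z = -0.1988
x = -0.0326, y = 0.0429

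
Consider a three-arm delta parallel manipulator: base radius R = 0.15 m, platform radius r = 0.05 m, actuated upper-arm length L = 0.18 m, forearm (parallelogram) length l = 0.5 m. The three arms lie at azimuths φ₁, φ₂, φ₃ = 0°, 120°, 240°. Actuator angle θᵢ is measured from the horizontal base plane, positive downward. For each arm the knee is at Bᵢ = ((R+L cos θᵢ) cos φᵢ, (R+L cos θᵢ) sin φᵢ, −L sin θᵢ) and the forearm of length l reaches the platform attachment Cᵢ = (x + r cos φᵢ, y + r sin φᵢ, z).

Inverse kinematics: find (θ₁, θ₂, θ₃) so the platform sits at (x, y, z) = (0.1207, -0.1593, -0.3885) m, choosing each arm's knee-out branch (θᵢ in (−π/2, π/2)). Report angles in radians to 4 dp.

θ₁ = -0.3493, θ₂ = 0.7853, θ₃ = -0.1747

arm 1 (φ=0.0°): x'=0.1207, y'=-0.1593
  A=-0.0207, B=-0.3885, C=(l²−L²−A²−y'²−z²)/(2L)=0.1135
  θ1 = atan2(B,A) + arccos(C/0.3891) = -0.3493
arm 2 (φ=120.0°): x'=-0.1983, y'=-0.0249
  A cos θ + B sin θ = C:  0.2983·cos θ + -0.3885·sin θ = -0.0637
  √(A²+B²)=0.4898;  θ2 = -0.9160+1.7013 ≈ 0.7853
rotate P by −φ3: (0.0776, 0.1842, -0.3885)
  e−x'=0.0224;  (l²−L²−(e−x')²−y'²−z²)/2L = 0.0896
  θ3 = atan2(B,A) + arccos(C/0.3891) = -0.1747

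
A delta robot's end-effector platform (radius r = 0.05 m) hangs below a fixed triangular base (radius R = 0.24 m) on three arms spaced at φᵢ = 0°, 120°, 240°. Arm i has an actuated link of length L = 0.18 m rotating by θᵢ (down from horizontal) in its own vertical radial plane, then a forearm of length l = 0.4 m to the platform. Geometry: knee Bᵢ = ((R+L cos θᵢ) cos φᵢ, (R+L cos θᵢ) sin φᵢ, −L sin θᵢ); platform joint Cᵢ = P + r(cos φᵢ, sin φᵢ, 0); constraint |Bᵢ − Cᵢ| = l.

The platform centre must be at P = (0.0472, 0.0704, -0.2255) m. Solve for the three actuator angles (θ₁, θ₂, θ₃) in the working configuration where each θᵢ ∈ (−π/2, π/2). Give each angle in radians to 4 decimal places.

θ₁ = 0.0001, θ₂ = 0.0872, θ₃ = 0.8728

φ1=0.0° → target in arm frame (0.0472, 0.0704)
  e−x'=0.1428;  (l²−L²−(e−x')²−y'²−z²)/2L = 0.1428
  θ1 = atan2(B,A) + arccos(C/0.2669) = 0.0001
arm 2 (φ=120.0°): x'=0.0374, y'=-0.0761
  A cos θ + B sin θ = C:  0.1526·cos θ + -0.2255·sin θ = 0.1324
  θ2 = atan2(B,A) + arccos(C/0.2723) = 0.0872
φ3=240.0° → target in arm frame (-0.0846, 0.0057)
  A=0.2746, B=-0.2255, C=(l²−L²−A²−y'²−z²)/(2L)=0.0037
  √(A²+B²)=0.3553;  θ3 = -0.6876+1.5604 ≈ 0.8728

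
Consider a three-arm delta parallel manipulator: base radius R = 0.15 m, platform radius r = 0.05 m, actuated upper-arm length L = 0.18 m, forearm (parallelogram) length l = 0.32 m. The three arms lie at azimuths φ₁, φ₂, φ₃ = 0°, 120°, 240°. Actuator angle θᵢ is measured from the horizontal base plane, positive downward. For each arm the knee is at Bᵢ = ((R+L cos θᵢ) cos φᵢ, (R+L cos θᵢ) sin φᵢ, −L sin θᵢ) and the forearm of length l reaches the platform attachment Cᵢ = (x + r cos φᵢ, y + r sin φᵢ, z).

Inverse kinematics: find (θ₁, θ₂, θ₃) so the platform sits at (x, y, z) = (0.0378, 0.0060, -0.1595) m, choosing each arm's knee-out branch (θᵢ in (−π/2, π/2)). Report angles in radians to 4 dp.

arm 1 (φ=0.0°): x'=0.0378, y'=0.0060
  e−x'=0.0622;  (l²−L²−(e−x')²−y'²−z²)/2L = 0.1129
  γ=atan2(-0.1595,0.0622)=-1.1990;  ψ=arccos(0.6596)=0.8505;  θ1=γ+ψ≈-0.3485
arm 2 (φ=120.0°): x'=-0.0137, y'=-0.0357
  A=0.1137, B=-0.1595, C=(l²−L²−A²−y'²−z²)/(2L)=0.0843
  γ=atan2(-0.1595,0.1137)=-0.9515;  ψ=arccos(0.4305)=1.1258;  θ2=γ+ψ≈0.1743
arm 3 (φ=240.0°): x'=-0.0241, y'=0.0297
  e−x'=0.1241;  (l²−L²−(e−x')²−y'²−z²)/2L = 0.0785
  θ3 = atan2(B,A) + arccos(C/0.2021) = 0.2620

θ₁ = -0.3485, θ₂ = 0.1743, θ₃ = 0.2620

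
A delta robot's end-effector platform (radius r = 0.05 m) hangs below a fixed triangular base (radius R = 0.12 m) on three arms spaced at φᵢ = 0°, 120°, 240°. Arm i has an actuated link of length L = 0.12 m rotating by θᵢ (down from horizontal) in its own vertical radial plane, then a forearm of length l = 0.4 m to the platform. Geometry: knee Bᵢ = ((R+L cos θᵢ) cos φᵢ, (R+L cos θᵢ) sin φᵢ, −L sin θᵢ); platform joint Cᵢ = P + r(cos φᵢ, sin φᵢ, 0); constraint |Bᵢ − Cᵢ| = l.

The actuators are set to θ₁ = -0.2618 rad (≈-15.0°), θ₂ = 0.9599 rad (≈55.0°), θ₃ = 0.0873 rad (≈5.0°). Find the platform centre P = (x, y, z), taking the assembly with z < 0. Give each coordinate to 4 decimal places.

(0.1255, -0.1295, -0.3426)

φ1=0.0°: virtual centre (0.1859, 0.0000, 0.0311), radius l
S2 = (0.1388·cos120.0°, 0.1388·sin120.0°, -0.0983) = (-0.0694, 0.1202, -0.0983)
arm 3 at φ=240.0°: (R−r)+L cos θ3 = 0.1895;  S3 = (-0.0948, -0.1641, -0.0105)
eliminate P² terms by subtracting sphere 1 from 2 and 3
[-0.5107 0.2405 -0.2587]·P = -0.0066;  [-0.5614 -0.3283 -0.0830]·P = 0.0005
det = 0.3026;  x = 0.0067+-0.3466z,  y = -0.0131+0.3398z
into |P−S₁|² = l²: 1.2356z² + 0.0532z + -0.1268 = 0;  Δ = 0.6293;  z = -0.3426 or 0.2995 → z<0 root = -0.3426
x = 0.1255, y = -0.1295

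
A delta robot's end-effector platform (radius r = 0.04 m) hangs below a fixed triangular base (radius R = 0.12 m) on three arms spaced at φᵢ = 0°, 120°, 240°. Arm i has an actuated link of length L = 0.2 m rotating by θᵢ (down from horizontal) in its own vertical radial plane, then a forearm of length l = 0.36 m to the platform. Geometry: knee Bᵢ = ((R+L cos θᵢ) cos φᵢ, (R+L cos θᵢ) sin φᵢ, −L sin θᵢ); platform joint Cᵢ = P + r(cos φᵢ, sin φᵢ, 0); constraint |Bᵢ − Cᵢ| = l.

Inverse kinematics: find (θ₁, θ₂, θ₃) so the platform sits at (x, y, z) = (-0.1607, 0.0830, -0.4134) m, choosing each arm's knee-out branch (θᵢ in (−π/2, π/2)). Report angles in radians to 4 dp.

φ1=0.0° → target in arm frame (-0.1607, 0.0830)
  A cos θ + B sin θ = C:  0.2407·cos θ + -0.4134·sin θ = -0.3653
  γ=atan2(-0.4134,0.2407)=-1.0435;  ψ=arccos(-0.7637)=2.4398;  θ1=γ+ψ≈1.3962
φ2=120.0° → target in arm frame (0.1522, 0.0977)
  A cos θ + B sin θ = C:  -0.0722·cos θ + -0.4134·sin θ = -0.2401
  γ=atan2(-0.4134,-0.0722)=-1.7438;  ψ=arccos(-0.5722)=2.1800;  θ2=γ+ψ≈0.4362
arm 3 (φ=240.0°): x'=0.0085, y'=-0.1807
  A cos θ + B sin θ = C:  0.0715·cos θ + -0.4134·sin θ = -0.2976
  γ=atan2(-0.4134,0.0715)=-1.3995;  ψ=arccos(-0.7095)=2.3595;  θ3=γ+ψ≈0.9601

θ₁ = 1.3962, θ₂ = 0.4362, θ₃ = 0.9601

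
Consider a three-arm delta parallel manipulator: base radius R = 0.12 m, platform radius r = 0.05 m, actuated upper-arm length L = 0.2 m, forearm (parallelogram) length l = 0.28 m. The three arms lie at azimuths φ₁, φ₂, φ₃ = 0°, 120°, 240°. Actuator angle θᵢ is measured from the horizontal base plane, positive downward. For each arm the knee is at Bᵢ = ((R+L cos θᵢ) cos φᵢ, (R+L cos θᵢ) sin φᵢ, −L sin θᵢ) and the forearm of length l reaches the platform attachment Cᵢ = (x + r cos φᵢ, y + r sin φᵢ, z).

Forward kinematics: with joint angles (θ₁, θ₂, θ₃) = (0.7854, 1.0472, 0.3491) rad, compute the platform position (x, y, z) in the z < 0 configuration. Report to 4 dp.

arm 1 at φ=0.0°: ρ1 = 0.2114;  O1 = (0.2114, 0.0000, -0.1414)
arm 2 at φ=120.0°: ρ2 = 0.1700;  O2 = (-0.0850, 0.1472, -0.1732)
φ3=240.0°: virtual centre (-0.1290, -0.2234, -0.0684), radius l
eliminate P² terms by subtracting sphere 1 from 2 and 3
[-0.5928 0.2944 -0.0636]·P = -0.0058;  [-0.6808 -0.4468 0.1460]·P = 0.0065
det = 0.4653;  x = 0.0014+0.0314z,  y = -0.0168+0.2790z
into |P−O₁|² = l²: 1.0789z² + 0.2603z + -0.0140 = 0;  Δ = 0.1283;  z = -0.2866 or 0.0454 → z<0 root = -0.2866
x = -0.0075, y = -0.0968

(-0.0075, -0.0968, -0.2866)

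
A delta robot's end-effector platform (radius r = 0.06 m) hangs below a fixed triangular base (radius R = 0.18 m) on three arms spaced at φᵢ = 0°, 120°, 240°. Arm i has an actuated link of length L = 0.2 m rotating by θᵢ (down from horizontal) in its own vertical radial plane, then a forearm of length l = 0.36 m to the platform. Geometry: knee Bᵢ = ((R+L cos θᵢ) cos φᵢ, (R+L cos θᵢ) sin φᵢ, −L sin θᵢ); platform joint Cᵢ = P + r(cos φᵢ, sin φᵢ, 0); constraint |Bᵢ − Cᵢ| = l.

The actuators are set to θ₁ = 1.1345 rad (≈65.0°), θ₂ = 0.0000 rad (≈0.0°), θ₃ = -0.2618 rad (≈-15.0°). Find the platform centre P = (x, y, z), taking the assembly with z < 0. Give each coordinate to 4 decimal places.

O1 = (0.2045·cos0.0°, 0.2045·sin0.0°, -0.1813) = (0.2045, 0.0000, -0.1813)
φ2=120.0°: virtual centre (-0.1600, 0.2771, 0.0000), radius l
arm 3 at φ=240.0°: e+L cos θ3 = 0.3132;  O3 = (-0.1566, -0.2712, 0.0518)
eliminate P² terms by subtracting sphere 1 from 2 and 3
plane₁₂: -0.7290x+0.5543y+0.3625z = 0.0277
Cramer: x(z) = -0.0371+0.5717z;  y(z) = 0.0013+0.0980z
sphere 1 gives Az²+Bz+C=0 with A=1.3365, B=0.0865, C=-0.0384;  B²−4AC=0.2127;  roots -0.2049, 0.1402;  negative root z = -0.2049
x = -0.1542, y = -0.0188

(-0.1542, -0.0188, -0.2049)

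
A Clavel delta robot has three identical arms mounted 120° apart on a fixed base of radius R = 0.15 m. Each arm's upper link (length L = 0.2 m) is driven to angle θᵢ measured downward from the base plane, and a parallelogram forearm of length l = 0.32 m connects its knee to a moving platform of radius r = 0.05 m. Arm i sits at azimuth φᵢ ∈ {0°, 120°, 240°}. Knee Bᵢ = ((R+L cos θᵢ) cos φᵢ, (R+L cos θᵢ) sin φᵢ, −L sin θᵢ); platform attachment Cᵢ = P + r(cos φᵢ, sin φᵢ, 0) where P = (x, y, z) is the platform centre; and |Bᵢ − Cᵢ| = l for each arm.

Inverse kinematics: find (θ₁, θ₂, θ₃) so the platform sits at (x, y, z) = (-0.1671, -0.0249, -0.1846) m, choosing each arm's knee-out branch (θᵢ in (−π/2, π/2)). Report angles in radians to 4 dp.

rotate P by −φ1: (-0.1671, -0.0249, -0.1846)
  e−x'=0.2671;  (l²−L²−(e−x')²−y'²−z²)/2L = -0.1091
  θ1 = atan2(B,A) + arccos(C/0.3247) = 1.3087
rotate P by −φ2: (0.0620, 0.1572, -0.1846)
  A cos θ + B sin θ = C:  0.0380·cos θ + -0.1846·sin θ = 0.0054
  θ2 = atan2(B,A) + arccos(C/0.1885) = 0.1742
arm 3 (φ=240.0°): x'=0.1051, y'=-0.1323
  A=-0.0051, B=-0.1846, C=(l²−L²−A²−y'²−z²)/(2L)=0.0270
  θ3 = atan2(B,A) + arccos(C/0.1847) = -0.1745

θ₁ = 1.3087, θ₂ = 0.1742, θ₃ = -0.1745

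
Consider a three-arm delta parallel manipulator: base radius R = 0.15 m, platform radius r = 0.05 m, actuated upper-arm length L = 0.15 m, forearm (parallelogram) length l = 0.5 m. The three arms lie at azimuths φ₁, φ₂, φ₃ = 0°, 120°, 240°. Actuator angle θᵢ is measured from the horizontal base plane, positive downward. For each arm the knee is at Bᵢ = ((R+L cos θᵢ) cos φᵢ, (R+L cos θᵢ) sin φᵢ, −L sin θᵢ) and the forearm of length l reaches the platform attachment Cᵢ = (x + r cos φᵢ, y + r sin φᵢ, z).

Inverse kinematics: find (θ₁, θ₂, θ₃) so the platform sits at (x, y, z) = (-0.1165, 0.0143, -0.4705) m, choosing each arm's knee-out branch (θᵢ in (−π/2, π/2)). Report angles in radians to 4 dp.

θ₁ = 0.6979, θ₂ = 0.0872, θ₃ = 0.1742

rotate P by −φ1: (-0.1165, 0.0143, -0.4705)
  A=0.2165, B=-0.4705, C=(l²−L²−A²−y'²−z²)/(2L)=-0.1365
  γ=atan2(-0.4705,0.2165)=-1.1395;  ψ=arccos(-0.2635)=1.8375;  θ1=γ+ψ≈0.6979
rotate P by −φ2: (0.0706, 0.0937, -0.4705)
  A=0.0294, B=-0.4705, C=(l²−L²−A²−y'²−z²)/(2L)=-0.0117
  γ=atan2(-0.4705,0.0294)=-1.5085;  ψ=arccos(-0.0249)=1.5957;  θ2=γ+ψ≈0.0872
arm 3 (φ=240.0°): x'=0.0459, y'=-0.1080
  A cos θ + B sin θ = C:  0.0541·cos θ + -0.4705·sin θ = -0.0282
  θ3 = atan2(B,A) + arccos(C/0.4736) = 0.1742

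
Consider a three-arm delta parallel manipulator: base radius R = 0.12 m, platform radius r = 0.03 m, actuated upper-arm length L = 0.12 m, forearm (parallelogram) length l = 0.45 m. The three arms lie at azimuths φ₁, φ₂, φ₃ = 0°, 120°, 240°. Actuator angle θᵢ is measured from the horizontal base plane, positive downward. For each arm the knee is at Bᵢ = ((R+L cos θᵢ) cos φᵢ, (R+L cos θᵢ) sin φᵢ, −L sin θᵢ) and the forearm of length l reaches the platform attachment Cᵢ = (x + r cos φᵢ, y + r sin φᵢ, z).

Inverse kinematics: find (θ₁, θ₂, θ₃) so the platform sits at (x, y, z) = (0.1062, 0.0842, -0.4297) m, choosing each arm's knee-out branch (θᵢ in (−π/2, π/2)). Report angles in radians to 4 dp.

rotate P by −φ1: (0.1062, 0.0842, -0.4297)
  e−x'=-0.0162;  (l²−L²−(e−x')²−y'²−z²)/2L = -0.0162
  √(A²+B²)=0.4300;  θ1 = -1.6085+1.6085 ≈ 0.0001
arm 2 (φ=120.0°): x'=0.0198, y'=-0.1341
  e−x'=0.0702;  (l²−L²−(e−x')²−y'²−z²)/2L = -0.0810
  √(A²+B²)=0.4354;  θ2 = -1.4089+1.7580 ≈ 0.3491
arm 3 (φ=240.0°): x'=-0.1260, y'=0.0499
  A cos θ + B sin θ = C:  0.2160·cos θ + -0.4297·sin θ = -0.1904
  √(A²+B²)=0.4809;  θ3 = -1.1050+1.9778 ≈ 0.8728

θ₁ = 0.0001, θ₂ = 0.3491, θ₃ = 0.8728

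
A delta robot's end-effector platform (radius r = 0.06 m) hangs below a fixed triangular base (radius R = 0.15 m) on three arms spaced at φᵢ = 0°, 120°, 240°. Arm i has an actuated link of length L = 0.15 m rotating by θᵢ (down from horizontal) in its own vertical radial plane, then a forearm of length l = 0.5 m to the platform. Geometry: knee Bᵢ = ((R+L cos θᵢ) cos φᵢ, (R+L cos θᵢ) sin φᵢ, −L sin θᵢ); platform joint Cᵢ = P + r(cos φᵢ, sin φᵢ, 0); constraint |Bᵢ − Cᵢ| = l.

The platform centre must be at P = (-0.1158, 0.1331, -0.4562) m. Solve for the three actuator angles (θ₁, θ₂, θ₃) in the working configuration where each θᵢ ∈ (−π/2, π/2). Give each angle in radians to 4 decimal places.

rotate P by −φ1: (-0.1158, 0.1331, -0.4562)
  e−x'=0.2058;  (l²−L²−(e−x')²−y'²−z²)/2L = -0.1356
  γ=atan2(-0.4562,0.2058)=-1.1470;  ψ=arccos(-0.2710)=1.8452;  θ1=γ+ψ≈0.6982
rotate P by −φ2: (0.1732, 0.0337, -0.4562)
  A=-0.0832, B=-0.4562, C=(l²−L²−A²−y'²−z²)/(2L)=0.0378
  √(A²+B²)=0.4637;  θ2 = -1.7511+1.4893 ≈ -0.2618
arm 3 (φ=240.0°): x'=-0.0574, y'=-0.1668
  A=0.1474, B=-0.4562, C=(l²−L²−A²−y'²−z²)/(2L)=-0.1006
  θ3 = atan2(B,A) + arccos(C/0.4794) = 0.5238

θ₁ = 0.6982, θ₂ = -0.2618, θ₃ = 0.5238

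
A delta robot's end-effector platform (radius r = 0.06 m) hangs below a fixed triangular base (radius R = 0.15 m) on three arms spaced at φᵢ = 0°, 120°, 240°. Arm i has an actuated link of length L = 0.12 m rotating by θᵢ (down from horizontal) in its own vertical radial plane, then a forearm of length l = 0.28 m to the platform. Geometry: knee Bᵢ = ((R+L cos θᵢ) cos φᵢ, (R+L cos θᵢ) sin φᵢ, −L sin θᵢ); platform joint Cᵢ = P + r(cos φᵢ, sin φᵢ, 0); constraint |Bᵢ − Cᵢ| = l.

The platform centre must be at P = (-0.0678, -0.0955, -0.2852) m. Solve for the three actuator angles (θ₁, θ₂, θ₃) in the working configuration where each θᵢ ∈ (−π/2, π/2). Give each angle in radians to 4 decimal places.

θ₁ = 1.2216, θ₂ = 1.1342, θ₃ = 0.1744

arm 1 (φ=0.0°): x'=-0.0678, y'=-0.0955
  A=0.1578, B=-0.2852, C=(l²−L²−A²−y'²−z²)/(2L)=-0.2140
  √(A²+B²)=0.3259;  θ1 = -1.0654+2.2870 ≈ 1.2216
φ2=120.0° → target in arm frame (-0.0488, 0.1065)
  e−x'=0.1388;  (l²−L²−(e−x')²−y'²−z²)/2L = -0.1998
  θ2 = atan2(B,A) + arccos(C/0.3172) = 1.1342
φ3=240.0° → target in arm frame (0.1166, -0.0110)
  A=-0.0266, B=-0.2852, C=(l²−L²−A²−y'²−z²)/(2L)=-0.0757
  γ=atan2(-0.2852,-0.0266)=-1.6638;  ψ=arccos(-0.2643)=1.8382;  θ3=γ+ψ≈0.1744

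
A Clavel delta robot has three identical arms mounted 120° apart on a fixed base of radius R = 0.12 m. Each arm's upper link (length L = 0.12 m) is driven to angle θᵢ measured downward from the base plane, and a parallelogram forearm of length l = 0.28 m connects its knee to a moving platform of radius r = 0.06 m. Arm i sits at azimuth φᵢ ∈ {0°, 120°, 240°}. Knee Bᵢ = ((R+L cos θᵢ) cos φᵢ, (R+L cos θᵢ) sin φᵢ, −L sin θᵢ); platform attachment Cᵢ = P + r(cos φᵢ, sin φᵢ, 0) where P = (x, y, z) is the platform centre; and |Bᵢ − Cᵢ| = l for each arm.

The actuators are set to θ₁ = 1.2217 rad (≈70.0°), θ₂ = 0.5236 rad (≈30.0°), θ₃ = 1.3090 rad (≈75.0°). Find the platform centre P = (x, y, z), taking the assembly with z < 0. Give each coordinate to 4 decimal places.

(-0.0412, 0.0974, -0.3334)

arm 1 at φ=0.0°: (R−r)+L cos θ1 = 0.1010;  S1 = (0.1010, 0.0000, -0.1128)
φ2=120.0°: virtual centre (-0.0820, 0.1420, -0.0600), radius l
φ3=240.0°: virtual centre (-0.0455, -0.0789, -0.1159), radius l
|S₂|²−|S₁|² = 0.0075;  |S₃|²−|S₁|² = -0.0012
linear system: -0.3660x+0.2839y = 0.0075−0.1055z; -0.2931x+-0.1577y = -0.0012−-0.0063z
Cramer: x(z) = -0.0060+0.1054z;  y(z) = 0.0188-0.2358z
quadratic in z: (1.0667)z²+(0.1941)z+(-0.0539)=0, √Δ=0.5172 → z ∈ {-0.3334, 0.1515}; z = -0.3334 (taking z<0)
x = -0.0412, y = 0.0974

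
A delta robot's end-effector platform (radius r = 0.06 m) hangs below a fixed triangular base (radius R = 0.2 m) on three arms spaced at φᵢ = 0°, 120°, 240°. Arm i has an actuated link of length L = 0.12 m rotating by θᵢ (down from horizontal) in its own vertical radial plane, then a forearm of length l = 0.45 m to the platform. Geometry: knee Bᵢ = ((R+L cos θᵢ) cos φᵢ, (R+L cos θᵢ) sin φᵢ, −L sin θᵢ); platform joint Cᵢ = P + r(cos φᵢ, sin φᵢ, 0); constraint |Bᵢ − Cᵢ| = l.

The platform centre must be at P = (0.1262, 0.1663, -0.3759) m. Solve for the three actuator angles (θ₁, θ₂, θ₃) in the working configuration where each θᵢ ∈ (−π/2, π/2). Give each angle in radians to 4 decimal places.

θ₁ = -0.1748, θ₂ = 0.0871, θ₃ = 1.3962

rotate P by −φ1: (0.1262, 0.1663, -0.3759)
  A cos θ + B sin θ = C:  0.0138·cos θ + -0.3759·sin θ = 0.0790
  √(A²+B²)=0.3762;  θ1 = -1.5341+1.3593 ≈ -0.1748
φ2=120.0° → target in arm frame (0.0809, -0.1924)
  A cos θ + B sin θ = C:  0.0591·cos θ + -0.3759·sin θ = 0.0261
  √(A²+B²)=0.3805;  θ2 = -1.4149+1.5020 ≈ 0.0871
arm 3 (φ=240.0°): x'=-0.2071, y'=0.0261
  A=0.3471, B=-0.3759, C=(l²−L²−A²−y'²−z²)/(2L)=-0.3099
  γ=atan2(-0.3759,0.3471)=-0.8252;  ψ=arccos(-0.6057)=2.2214;  θ3=γ+ψ≈1.3962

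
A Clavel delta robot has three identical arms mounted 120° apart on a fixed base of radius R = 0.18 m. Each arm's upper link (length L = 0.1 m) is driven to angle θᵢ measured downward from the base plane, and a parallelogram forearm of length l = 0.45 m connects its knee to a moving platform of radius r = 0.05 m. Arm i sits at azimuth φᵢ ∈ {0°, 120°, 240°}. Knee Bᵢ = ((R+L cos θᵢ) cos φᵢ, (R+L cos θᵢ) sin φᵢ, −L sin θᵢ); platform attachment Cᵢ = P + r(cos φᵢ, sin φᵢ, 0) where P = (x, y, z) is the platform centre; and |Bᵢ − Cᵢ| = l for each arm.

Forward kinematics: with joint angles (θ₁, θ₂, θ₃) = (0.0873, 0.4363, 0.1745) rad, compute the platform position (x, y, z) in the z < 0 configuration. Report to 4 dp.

arm 1 at φ=0.0°: e+L cos θ1 = 0.2296;  centre 1 = (0.2296, 0.0000, -0.0087)
centre 2 = (0.2206·cos120.0°, 0.2206·sin120.0°, -0.0423) = (-0.1103, 0.1911, -0.0423)
φ3=240.0°: virtual centre (-0.1142, -0.1979, -0.0174), radius l
subtract pairs → two planes through P
linear system: -0.6799x+0.3821y = -0.0023−-0.0671z; -0.6877x+-0.3957y = -0.0003−-0.0173z
det = 0.5319;  x = 0.0020+-0.0623z,  y = -0.0026+0.0646z
into |P−centre ₁|² = l²: 1.0081z² + 0.0455z + -0.1506 = 0;  Δ = 0.6093;  z = -0.4097 or 0.3646 → z<0 root = -0.4097
x = 0.0275, y = -0.0291

(0.0275, -0.0291, -0.4097)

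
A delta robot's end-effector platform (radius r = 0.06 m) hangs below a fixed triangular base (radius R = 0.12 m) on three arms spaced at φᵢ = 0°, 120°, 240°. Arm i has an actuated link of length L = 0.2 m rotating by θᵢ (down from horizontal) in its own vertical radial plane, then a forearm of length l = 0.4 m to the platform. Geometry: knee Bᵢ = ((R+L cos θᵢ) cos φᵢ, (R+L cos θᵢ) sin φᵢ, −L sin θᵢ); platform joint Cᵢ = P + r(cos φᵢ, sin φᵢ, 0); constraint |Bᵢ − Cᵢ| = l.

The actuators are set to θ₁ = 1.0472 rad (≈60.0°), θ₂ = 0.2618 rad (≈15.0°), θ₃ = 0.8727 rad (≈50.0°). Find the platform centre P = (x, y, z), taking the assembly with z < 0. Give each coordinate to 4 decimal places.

(-0.1160, 0.1165, -0.4382)

arm 1 at φ=0.0°: e+L cos θ1 = 0.1600;  centre 1 = (0.1600, 0.0000, -0.1732)
centre 2 = (0.2532·cos120.0°, 0.2532·sin120.0°, -0.0518) = (-0.1266, 0.2193, -0.0518)
arm 3 at φ=240.0°: e+L cos θ3 = 0.1886;  centre 3 = (-0.0943, -0.1633, -0.1532)
subtract pairs → two planes through P
plane₁₂: -0.5732x+0.4385y+0.2429z = 0.0112
Cramer: x(z) = -0.0126+0.2361z;  y(z) = 0.0091-0.2452z
sphere 1 gives Az²+Bz+C=0 with A=1.1159, B=0.2605, C=-0.1001;  B²−4AC=0.5148;  roots -0.4382, 0.2048;  negative root z = -0.4382
x = -0.1160, y = 0.1165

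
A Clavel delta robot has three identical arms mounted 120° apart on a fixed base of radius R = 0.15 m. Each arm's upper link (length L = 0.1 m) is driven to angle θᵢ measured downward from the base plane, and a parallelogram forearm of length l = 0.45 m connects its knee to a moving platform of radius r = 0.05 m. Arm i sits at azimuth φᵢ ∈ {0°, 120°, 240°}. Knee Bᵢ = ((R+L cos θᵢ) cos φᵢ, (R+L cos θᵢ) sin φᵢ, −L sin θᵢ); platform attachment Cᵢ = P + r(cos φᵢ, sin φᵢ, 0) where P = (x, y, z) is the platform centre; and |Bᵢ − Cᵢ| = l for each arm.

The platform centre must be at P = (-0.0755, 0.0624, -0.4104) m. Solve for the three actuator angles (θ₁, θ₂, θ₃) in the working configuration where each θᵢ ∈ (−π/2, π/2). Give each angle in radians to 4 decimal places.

θ₁ = 0.5234, θ₂ = -0.2619, θ₃ = 0.2618

rotate P by −φ1: (-0.0755, 0.0624, -0.4104)
  A cos θ + B sin θ = C:  0.1755·cos θ + -0.4104·sin θ = -0.0531
  θ1 = atan2(B,A) + arccos(C/0.4464) = 0.5234
rotate P by −φ2: (0.0918, 0.0342, -0.4104)
  A=0.0082, B=-0.4104, C=(l²−L²−A²−y'²−z²)/(2L)=0.1142
  θ2 = atan2(B,A) + arccos(C/0.4105) = -0.2619
rotate P by −φ3: (-0.0163, -0.0966, -0.4104)
  A cos θ + B sin θ = C:  0.1163·cos θ + -0.4104·sin θ = 0.0061
  γ=atan2(-0.4104,0.1163)=-1.2947;  ψ=arccos(0.0143)=1.5565;  θ3=γ+ψ≈0.2618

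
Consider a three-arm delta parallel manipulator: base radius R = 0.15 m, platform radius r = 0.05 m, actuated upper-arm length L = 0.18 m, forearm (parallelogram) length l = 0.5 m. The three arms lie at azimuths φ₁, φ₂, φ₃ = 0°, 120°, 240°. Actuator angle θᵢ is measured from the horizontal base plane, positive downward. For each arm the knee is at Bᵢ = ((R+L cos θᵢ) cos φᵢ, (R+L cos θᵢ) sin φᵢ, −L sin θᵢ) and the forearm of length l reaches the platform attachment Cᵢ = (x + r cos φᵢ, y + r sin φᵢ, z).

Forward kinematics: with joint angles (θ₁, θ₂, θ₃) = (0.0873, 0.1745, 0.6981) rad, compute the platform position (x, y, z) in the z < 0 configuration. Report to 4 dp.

arm 1 at φ=0.0°: (R−r)+L cos θ1 = 0.2793;  O1 = (0.2793, 0.0000, -0.0157)
arm 2 at φ=120.0°: (R−r)+L cos θ2 = 0.2773;  O2 = (-0.1386, 0.2401, -0.0313)
arm 3 at φ=240.0°: (R−r)+L cos θ3 = 0.2379;  O3 = (-0.1189, -0.2060, -0.1157)
|O₂|²−|O₁|² = -0.0004;  |O₃|²−|O₁|² = -0.0083
linear system: -0.8359x+0.4802y = -0.0004−-0.0311z; -0.7965x+-0.4120y = -0.0083−-0.2000z
Cramer: x(z) = 0.0057-0.1498z;  y(z) = 0.0091-0.1959z
into |P−O₁|² = l²: 1.0608z² + 0.1098z + -0.1748 = 0;  Δ = 0.7538;  z = -0.4610 or 0.3575 → z<0 root = -0.4610
x = 0.0747, y = 0.0994

(0.0747, 0.0994, -0.4610)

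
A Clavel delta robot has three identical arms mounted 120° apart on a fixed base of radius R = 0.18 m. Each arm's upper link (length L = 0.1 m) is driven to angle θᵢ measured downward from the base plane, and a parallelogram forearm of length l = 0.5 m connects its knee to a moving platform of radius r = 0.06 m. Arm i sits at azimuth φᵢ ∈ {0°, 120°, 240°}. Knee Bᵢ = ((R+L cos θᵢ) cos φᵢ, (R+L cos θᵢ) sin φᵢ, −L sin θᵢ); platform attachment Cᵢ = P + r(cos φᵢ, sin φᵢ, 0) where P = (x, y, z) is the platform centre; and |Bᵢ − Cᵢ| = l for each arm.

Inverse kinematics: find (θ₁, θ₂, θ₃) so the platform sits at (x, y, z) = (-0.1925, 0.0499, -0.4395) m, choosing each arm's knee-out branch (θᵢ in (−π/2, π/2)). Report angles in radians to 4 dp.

θ₁ = 1.1351, θ₂ = -0.3486, θ₃ = 0.0879

arm 1 (φ=0.0°): x'=-0.1925, y'=0.0499
  A cos θ + B sin θ = C:  0.3125·cos θ + -0.4395·sin θ = -0.2665
  √(A²+B²)=0.5393;  θ1 = -0.9527+2.0878 ≈ 1.1351
rotate P by −φ2: (0.1395, 0.1418, -0.4395)
  A cos θ + B sin θ = C:  -0.0195·cos θ + -0.4395·sin θ = 0.1318
  √(A²+B²)=0.4399;  θ2 = -1.6151+1.2665 ≈ -0.3486
rotate P by −φ3: (0.0530, -0.1917, -0.4395)
  A=0.0670, B=-0.4395, C=(l²−L²−A²−y'²−z²)/(2L)=0.0281
  √(A²+B²)=0.4446;  θ3 = -1.4196+1.5075 ≈ 0.0879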